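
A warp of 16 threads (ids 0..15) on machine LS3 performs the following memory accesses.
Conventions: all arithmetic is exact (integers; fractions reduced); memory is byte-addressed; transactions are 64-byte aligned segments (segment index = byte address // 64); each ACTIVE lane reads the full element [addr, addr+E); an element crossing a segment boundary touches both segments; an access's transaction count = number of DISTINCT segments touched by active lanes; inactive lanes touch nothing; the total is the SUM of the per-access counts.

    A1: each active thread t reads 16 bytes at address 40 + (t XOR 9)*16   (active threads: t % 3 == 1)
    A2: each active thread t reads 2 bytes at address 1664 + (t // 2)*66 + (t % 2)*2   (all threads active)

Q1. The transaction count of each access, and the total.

A1: 4 transactions
A2: 8 transactions

Answer: 4,8; total 12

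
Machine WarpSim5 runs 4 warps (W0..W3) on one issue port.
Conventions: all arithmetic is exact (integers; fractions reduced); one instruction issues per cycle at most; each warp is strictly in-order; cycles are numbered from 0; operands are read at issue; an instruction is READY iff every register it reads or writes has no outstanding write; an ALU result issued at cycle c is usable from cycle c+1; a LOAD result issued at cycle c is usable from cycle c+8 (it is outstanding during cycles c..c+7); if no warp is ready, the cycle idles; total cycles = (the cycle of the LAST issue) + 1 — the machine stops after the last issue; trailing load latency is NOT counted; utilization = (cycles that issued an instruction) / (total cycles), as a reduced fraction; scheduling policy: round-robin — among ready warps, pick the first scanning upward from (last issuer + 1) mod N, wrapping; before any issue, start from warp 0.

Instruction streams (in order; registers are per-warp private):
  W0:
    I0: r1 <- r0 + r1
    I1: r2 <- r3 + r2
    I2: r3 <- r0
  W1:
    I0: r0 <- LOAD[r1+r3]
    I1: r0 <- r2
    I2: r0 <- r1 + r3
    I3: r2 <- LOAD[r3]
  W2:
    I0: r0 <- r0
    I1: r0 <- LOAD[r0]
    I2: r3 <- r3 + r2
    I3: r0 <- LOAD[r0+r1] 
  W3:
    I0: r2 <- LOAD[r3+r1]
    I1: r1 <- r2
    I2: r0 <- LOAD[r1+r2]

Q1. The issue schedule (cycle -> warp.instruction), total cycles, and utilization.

cycle 0: W0.I0
cycle 1: W1.I0
cycle 2: W2.I0
cycle 3: W3.I0
cycle 4: W0.I1
cycle 5: W2.I1
cycle 6: W0.I2
cycle 7: W2.I2
cycle 8: idle
cycle 9: W1.I1
cycle 10: W1.I2
cycle 11: W3.I1
cycle 12: W1.I3
cycle 13: W2.I3
cycle 14: W3.I2

Answer: 15 cycles, utilization 14/15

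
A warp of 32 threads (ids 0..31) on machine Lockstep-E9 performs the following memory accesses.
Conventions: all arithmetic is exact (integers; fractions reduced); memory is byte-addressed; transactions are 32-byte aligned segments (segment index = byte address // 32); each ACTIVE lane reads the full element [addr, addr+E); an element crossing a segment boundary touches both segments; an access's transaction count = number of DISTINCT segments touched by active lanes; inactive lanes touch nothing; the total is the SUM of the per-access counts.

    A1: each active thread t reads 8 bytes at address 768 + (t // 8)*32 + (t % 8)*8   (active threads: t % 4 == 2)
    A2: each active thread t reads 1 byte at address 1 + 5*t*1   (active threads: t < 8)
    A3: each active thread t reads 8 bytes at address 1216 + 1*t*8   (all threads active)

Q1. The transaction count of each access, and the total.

A1: 5 transactions
A2: 2 transactions
A3: 8 transactions

Answer: 5,2,8; total 15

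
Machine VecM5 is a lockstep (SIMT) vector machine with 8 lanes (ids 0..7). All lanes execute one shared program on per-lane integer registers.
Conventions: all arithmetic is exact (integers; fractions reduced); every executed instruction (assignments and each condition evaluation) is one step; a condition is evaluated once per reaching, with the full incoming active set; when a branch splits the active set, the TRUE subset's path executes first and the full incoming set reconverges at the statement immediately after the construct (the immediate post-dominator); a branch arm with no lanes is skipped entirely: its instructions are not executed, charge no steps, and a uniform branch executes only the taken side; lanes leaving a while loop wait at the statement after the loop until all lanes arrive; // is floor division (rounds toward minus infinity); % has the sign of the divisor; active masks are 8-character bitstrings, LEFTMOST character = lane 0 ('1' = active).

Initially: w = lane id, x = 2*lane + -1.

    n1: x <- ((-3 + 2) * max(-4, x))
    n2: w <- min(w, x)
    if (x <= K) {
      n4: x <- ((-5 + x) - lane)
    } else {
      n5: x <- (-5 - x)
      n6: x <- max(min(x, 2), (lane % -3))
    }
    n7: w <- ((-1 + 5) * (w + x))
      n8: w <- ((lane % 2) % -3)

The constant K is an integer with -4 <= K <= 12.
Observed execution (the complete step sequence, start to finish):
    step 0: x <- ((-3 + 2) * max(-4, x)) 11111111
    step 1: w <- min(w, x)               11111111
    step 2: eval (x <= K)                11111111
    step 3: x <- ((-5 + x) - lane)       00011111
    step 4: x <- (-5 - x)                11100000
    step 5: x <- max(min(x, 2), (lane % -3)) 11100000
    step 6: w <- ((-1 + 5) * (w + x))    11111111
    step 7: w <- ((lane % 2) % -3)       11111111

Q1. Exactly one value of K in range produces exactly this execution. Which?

Answer: K = -4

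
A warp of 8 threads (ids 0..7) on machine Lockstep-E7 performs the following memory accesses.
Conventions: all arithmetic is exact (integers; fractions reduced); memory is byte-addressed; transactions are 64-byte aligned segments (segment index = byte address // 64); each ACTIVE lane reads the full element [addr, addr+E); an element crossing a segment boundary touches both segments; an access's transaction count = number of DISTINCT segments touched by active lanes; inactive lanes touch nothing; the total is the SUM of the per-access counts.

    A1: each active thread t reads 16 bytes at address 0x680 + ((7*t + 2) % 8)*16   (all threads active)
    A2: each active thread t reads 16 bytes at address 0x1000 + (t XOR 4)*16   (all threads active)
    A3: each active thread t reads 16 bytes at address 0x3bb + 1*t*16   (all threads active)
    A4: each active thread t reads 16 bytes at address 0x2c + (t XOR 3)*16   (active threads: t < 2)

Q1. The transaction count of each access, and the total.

A1: 2 transactions
A2: 2 transactions
A3: 3 transactions
A4: 1 transaction

Answer: 2,2,3,1; total 8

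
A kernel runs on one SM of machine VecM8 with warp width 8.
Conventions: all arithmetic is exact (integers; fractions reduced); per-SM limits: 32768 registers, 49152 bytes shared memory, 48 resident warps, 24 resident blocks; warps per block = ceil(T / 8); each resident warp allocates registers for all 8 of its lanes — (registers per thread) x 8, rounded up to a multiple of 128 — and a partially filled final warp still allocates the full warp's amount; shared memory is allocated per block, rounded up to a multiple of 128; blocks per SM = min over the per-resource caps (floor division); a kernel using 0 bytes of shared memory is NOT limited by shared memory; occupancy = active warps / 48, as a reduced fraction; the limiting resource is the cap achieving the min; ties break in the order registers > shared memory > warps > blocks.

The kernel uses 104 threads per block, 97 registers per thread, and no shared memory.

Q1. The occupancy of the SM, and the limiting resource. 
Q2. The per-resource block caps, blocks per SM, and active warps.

Answer: occupancy 13/24, limited by registers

registers: 2 blocks
shared memory: no limit (kernel uses none)
warps: 3 blocks
blocks: 24 blocks

Answer: 2 blocks, 26 active warps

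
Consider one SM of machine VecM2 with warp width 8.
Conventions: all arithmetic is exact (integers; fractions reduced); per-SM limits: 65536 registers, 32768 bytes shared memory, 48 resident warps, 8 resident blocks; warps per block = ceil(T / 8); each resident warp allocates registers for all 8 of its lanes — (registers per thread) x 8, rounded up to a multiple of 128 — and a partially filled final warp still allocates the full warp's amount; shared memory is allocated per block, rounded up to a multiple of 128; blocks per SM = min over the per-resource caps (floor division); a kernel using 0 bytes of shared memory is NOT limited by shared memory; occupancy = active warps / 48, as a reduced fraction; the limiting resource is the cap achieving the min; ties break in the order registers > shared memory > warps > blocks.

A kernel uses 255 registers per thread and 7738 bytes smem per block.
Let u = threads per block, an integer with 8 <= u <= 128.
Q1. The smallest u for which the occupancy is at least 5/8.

Answer: u = 57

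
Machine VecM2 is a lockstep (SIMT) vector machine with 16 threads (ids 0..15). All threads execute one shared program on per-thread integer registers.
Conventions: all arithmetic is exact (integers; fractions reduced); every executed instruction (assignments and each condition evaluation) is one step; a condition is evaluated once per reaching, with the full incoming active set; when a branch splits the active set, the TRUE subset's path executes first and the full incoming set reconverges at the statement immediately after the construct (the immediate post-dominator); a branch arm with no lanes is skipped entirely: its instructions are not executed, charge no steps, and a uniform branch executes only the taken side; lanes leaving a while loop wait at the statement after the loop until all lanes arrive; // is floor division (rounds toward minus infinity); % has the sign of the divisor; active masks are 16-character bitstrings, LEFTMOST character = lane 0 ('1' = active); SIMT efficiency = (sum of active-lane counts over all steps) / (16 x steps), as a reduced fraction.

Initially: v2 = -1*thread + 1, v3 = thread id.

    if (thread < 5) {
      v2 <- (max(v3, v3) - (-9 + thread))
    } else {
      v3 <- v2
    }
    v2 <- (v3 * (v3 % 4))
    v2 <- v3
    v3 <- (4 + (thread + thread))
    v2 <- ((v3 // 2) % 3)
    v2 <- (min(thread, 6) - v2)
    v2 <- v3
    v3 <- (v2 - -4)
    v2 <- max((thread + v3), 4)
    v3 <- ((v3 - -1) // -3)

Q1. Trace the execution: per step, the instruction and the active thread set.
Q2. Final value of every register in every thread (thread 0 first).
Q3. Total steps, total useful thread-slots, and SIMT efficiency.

step 0: eval (thread < 5)            1111111111111111
step 1: v2 <- (max(v3, v3) - (-9 + thread)) 1111100000000000
step 2: v3 <- v2                     0000011111111111
step 3: v2 <- (v3 * (v3 % 4))        1111111111111111
step 4: v2 <- v3                     1111111111111111
step 5: v3 <- (4 + (thread + thread)) 1111111111111111
step 6: v2 <- ((v3 // 2) % 3)        1111111111111111
step 7: v2 <- (min(thread, 6) - v2)  1111111111111111
step 8: v2 <- v3                     1111111111111111
step 9: v3 <- (v2 - -4)              1111111111111111
step 10: v2 <- max((thread + v3), 4)  1111111111111111
step 11: v3 <- ((v3 - -1) // -3)      1111111111111111

Answer: 12 steps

v2: 8,11,14,17,20,23,26,29,32,35,38,41,44,47,50,53
v3: -3,-4,-5,-5,-6,-7,-7,-8,-9,-9,-10,-11,-11,-12,-13,-13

steps = 12; useful = 176; efficiency = 176/192 = 11/12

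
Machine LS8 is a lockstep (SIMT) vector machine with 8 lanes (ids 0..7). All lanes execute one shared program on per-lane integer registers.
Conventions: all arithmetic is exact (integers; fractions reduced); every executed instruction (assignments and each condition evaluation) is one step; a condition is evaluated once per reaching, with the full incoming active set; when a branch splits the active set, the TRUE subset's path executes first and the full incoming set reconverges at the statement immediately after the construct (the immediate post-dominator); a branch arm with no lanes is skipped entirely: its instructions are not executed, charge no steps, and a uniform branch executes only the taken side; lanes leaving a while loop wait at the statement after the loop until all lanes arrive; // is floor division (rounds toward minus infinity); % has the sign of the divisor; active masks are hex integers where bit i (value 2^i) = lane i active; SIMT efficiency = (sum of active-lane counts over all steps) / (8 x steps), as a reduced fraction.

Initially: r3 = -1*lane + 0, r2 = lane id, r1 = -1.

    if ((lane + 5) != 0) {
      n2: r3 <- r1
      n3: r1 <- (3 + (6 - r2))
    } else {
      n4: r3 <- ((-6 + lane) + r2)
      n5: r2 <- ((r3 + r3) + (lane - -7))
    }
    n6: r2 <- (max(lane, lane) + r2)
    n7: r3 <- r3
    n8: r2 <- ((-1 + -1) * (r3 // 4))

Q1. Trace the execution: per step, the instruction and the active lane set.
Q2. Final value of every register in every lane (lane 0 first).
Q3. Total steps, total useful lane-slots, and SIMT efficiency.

step 0: eval ((lane + 5) != 0)       0xff
step 1: r3 <- r1                     0xff
step 2: r1 <- (3 + (6 - r2))         0xff
step 3: r2 <- (max(lane, lane) + r2) 0xff
step 4: r3 <- r3                     0xff
step 5: r2 <- ((-1 + -1) * (r3 // 4)) 0xff

Answer: 6 steps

r3: -1,-1,-1,-1,-1,-1,-1,-1
r2: 2,2,2,2,2,2,2,2
r1: 9,8,7,6,5,4,3,2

steps = 6; useful = 48; efficiency = 48/48 = 1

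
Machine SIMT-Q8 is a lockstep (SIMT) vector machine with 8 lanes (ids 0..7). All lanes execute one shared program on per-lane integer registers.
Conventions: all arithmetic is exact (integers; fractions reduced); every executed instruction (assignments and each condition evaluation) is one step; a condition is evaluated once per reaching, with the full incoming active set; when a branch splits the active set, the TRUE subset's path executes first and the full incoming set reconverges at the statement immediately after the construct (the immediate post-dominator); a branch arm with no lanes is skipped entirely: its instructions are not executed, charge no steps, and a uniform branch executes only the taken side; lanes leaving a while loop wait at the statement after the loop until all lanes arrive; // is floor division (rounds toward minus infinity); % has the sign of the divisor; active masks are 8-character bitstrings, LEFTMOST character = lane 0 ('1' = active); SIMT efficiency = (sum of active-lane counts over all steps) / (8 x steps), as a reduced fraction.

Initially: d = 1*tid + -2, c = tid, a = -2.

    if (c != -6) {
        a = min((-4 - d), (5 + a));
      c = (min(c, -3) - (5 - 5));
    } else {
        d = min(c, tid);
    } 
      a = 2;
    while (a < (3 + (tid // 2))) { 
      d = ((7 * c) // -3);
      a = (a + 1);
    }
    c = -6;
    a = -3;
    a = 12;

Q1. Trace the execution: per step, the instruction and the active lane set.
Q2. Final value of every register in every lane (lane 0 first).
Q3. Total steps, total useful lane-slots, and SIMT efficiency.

step 0: eval (c != -6)               11111111
step 1: a <- min((-4 - d), (5 + a))  11111111
step 2: c <- (min(c, -3) - (5 - 5))  11111111
step 3: a <- 2                       11111111
step 4: eval (a < (3 + (tid // 2)))  11111111
step 5: d <- ((7 * c) // -3)         11111111
step 6: a <- (a + 1)                 11111111
step 7: eval (a < (3 + (tid // 2)))  11111111
step 8: d <- ((7 * c) // -3)         00111111
step 9: a <- (a + 1)                 00111111
step 10: eval (a < (3 + (tid // 2)))  00111111
step 11: d <- ((7 * c) // -3)         00001111
step 12: a <- (a + 1)                 00001111
step 13: eval (a < (3 + (tid // 2)))  00001111
step 14: d <- ((7 * c) // -3)         00000011
step 15: a <- (a + 1)                 00000011
step 16: eval (a < (3 + (tid // 2)))  00000011
step 17: c <- -6                      11111111
step 18: a <- -3                      11111111
step 19: a <- 12                      11111111

Answer: 20 steps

d: 7,7,7,7,7,7,7,7
c: -6,-6,-6,-6,-6,-6,-6,-6
a: 12,12,12,12,12,12,12,12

steps = 20; useful = 124; efficiency = 124/160 = 31/40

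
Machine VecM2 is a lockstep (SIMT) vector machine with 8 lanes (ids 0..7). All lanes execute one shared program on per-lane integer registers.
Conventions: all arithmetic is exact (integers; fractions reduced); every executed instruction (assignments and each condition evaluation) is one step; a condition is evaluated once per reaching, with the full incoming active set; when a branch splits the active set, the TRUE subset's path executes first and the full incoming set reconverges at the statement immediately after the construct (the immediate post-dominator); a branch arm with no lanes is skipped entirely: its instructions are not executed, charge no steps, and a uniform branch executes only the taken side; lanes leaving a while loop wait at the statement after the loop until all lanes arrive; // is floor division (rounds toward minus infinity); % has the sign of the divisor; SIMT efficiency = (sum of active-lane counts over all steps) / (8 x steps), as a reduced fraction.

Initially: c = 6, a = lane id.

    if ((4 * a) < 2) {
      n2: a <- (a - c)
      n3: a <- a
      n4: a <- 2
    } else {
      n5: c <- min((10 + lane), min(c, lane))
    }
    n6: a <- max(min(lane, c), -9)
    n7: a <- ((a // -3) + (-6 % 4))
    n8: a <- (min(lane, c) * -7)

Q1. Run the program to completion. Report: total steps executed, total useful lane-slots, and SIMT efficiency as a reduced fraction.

Answer: 8 steps, 42 useful, 21/32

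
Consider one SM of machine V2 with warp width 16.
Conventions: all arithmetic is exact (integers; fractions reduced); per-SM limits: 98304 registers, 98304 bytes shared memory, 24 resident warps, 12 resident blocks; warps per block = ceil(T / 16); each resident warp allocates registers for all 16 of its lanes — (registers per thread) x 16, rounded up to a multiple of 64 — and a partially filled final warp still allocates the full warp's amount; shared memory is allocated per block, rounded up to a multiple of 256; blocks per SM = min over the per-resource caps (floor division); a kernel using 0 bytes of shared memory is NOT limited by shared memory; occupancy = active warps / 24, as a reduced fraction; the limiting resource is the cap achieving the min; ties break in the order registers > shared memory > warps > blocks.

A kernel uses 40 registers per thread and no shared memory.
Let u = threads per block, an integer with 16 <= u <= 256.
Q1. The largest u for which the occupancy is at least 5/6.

Answer: u = 192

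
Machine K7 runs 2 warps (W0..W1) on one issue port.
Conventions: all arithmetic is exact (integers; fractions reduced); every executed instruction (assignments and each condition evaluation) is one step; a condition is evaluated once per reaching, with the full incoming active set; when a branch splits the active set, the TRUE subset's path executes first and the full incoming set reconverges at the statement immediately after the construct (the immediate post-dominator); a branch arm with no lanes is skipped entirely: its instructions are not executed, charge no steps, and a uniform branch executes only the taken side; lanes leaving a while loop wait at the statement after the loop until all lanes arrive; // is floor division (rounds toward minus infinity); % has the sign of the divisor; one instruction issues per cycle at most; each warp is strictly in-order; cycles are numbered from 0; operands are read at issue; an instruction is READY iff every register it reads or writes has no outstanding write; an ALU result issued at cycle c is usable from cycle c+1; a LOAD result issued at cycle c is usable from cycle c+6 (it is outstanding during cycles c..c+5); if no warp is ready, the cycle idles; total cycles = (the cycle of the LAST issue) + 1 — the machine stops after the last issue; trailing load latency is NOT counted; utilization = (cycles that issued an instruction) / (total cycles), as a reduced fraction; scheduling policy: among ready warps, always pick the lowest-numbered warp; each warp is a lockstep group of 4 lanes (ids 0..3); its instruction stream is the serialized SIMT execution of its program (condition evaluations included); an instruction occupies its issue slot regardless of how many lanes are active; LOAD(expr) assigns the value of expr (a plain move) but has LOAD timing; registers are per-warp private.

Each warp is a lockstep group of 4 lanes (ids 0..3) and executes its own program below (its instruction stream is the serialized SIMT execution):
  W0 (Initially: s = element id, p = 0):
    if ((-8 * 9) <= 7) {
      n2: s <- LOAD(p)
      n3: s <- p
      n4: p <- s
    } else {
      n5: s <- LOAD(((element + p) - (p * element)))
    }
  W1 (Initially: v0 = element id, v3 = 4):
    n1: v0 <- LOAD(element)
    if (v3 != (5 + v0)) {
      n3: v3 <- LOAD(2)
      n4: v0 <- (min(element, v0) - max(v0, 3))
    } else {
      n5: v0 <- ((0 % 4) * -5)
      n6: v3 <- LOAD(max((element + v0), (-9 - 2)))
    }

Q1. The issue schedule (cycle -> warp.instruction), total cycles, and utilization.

cycle 0: W0.I0
cycle 1: W0.I1
cycle 2: W1.I0
cycle 3: idle
cycle 4: idle
cycle 5: idle
cycle 6: idle
cycle 7: W0.I2
cycle 8: W0.I3
cycle 9: W1.I1
cycle 10: W1.I2
cycle 11: W1.I3

Answer: 12 cycles, utilization 2/3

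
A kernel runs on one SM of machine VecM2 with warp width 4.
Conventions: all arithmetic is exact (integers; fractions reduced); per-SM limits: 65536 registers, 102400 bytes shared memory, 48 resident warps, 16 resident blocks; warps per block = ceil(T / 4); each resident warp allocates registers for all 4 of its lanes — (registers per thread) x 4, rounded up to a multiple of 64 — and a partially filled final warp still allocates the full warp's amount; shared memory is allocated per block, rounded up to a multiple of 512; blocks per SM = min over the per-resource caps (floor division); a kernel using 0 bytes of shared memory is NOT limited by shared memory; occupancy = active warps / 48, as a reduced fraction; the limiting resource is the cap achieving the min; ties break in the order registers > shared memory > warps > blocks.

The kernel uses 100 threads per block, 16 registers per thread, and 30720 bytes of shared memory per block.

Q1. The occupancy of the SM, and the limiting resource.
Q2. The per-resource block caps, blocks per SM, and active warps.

Answer: occupancy 25/48, limited by warps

registers: 40 blocks
shared memory: 3 blocks
warps: 1 block
blocks: 16 blocks

Answer: 1 block, 25 active warps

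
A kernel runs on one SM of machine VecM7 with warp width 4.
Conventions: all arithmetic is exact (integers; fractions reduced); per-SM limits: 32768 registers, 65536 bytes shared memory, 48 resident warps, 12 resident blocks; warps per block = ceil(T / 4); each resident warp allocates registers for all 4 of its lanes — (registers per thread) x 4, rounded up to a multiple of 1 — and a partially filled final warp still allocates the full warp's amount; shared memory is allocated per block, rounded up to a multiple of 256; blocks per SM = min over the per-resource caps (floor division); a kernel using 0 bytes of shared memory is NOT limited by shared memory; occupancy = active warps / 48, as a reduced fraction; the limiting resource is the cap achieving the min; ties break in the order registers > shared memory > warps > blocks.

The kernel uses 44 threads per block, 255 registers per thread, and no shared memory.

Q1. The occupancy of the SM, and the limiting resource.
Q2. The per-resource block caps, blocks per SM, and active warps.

Answer: occupancy 11/24, limited by registers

registers: 2 blocks
shared memory: no limit (kernel uses none)
warps: 4 blocks
blocks: 12 blocks

Answer: 2 blocks, 22 active warps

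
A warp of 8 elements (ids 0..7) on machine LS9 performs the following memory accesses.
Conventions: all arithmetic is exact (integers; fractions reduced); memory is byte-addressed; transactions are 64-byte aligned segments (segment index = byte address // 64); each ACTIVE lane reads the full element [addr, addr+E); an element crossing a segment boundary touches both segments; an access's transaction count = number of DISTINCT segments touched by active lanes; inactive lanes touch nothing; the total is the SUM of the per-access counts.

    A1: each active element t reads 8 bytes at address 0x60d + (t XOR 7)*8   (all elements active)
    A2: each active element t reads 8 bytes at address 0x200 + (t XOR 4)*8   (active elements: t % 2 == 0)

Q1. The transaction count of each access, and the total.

A1: 2 transactions
A2: 1 transaction

Answer: 2,1; total 3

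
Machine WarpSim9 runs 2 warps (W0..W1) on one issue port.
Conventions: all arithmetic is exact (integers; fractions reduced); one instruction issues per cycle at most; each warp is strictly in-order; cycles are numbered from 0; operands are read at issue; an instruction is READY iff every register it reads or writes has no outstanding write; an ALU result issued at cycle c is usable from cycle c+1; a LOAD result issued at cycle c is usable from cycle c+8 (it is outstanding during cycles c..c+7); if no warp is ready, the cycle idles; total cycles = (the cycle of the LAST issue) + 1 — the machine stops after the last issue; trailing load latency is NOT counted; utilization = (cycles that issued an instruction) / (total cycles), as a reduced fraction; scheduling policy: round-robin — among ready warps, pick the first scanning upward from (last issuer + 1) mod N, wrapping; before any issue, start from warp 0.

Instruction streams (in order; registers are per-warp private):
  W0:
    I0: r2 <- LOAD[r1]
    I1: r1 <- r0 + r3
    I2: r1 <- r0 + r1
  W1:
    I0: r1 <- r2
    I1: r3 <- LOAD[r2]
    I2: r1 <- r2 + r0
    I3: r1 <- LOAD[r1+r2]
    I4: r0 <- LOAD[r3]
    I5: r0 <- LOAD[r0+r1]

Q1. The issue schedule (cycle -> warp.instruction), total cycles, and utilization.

cycle 0: W0.I0
cycle 1: W1.I0
cycle 2: W0.I1
cycle 3: W1.I1
cycle 4: W0.I2
cycle 5: W1.I2
cycle 6: W1.I3
cycle 7: idle
cycle 8: idle
cycle 9: idle
cycle 10: idle
cycle 11: W1.I4
cycle 12: idle
cycle 13: idle
cycle 14: idle
cycle 15: idle
cycle 16: idle
cycle 17: idle
cycle 18: idle
cycle 19: W1.I5

Answer: 20 cycles, utilization 9/20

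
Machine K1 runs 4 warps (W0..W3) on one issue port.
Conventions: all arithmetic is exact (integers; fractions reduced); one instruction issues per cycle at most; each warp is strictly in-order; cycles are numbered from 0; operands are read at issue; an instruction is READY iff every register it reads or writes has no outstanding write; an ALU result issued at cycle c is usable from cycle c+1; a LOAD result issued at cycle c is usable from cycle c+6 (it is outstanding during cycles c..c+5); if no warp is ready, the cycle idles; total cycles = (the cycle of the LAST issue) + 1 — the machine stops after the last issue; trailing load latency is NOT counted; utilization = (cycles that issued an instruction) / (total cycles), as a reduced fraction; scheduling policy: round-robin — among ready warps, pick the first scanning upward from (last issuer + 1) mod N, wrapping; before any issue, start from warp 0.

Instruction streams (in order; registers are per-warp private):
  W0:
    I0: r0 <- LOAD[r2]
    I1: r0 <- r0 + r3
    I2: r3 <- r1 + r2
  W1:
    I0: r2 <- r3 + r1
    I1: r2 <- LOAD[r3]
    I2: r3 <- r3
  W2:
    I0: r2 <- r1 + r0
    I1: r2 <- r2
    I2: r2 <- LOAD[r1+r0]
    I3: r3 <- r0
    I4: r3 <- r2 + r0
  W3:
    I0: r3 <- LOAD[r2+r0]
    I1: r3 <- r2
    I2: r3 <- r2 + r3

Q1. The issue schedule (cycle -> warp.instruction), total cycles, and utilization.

cycle 0: W0.I0
cycle 1: W1.I0
cycle 2: W2.I0
cycle 3: W3.I0
cycle 4: W1.I1
cycle 5: W2.I1
cycle 6: W0.I1
cycle 7: W1.I2
cycle 8: W2.I2
cycle 9: W3.I1
cycle 10: W0.I2
cycle 11: W2.I3
cycle 12: W3.I2
cycle 13: idle
cycle 14: W2.I4

Answer: 15 cycles, utilization 14/15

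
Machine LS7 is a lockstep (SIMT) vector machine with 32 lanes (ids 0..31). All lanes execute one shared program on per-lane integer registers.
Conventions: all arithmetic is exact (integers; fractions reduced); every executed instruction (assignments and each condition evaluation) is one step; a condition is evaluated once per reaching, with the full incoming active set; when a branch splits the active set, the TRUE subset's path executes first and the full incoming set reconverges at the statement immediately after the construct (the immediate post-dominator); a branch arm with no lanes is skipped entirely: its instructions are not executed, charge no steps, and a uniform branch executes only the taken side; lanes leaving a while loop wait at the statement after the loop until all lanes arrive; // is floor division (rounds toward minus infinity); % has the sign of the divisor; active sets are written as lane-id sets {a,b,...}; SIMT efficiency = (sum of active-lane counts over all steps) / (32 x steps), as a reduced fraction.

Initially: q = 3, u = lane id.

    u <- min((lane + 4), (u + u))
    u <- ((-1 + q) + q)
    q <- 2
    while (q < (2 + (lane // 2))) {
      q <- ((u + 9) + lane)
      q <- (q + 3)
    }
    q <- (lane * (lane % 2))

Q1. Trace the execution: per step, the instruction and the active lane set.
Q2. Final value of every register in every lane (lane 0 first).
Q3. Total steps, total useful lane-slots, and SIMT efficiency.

step 0: u <- min((lane + 4), (u + u)) {0,1,2,3,4,5,6,7,8,9,10,11,12,13,14,15,16,17,18,19,20,21,22,23,24,25,26,27,28,29,30,31}
step 1: u <- ((-1 + q) + q)          {0,1,2,3,4,5,6,7,8,9,10,11,12,13,14,15,16,17,18,19,20,21,22,23,24,25,26,27,28,29,30,31}
step 2: q <- 2                       {0,1,2,3,4,5,6,7,8,9,10,11,12,13,14,15,16,17,18,19,20,21,22,23,24,25,26,27,28,29,30,31}
step 3: eval (q < (2 + (lane // 2))) {0,1,2,3,4,5,6,7,8,9,10,11,12,13,14,15,16,17,18,19,20,21,22,23,24,25,26,27,28,29,30,31}
step 4: q <- ((u + 9) + lane)        {2,3,4,5,6,7,8,9,10,11,12,13,14,15,16,17,18,19,20,21,22,23,24,25,26,27,28,29,30,31}
step 5: q <- (q + 3)                 {2,3,4,5,6,7,8,9,10,11,12,13,14,15,16,17,18,19,20,21,22,23,24,25,26,27,28,29,30,31}
step 6: eval (q < (2 + (lane // 2))) {2,3,4,5,6,7,8,9,10,11,12,13,14,15,16,17,18,19,20,21,22,23,24,25,26,27,28,29,30,31}
step 7: q <- (lane * (lane % 2))     {0,1,2,3,4,5,6,7,8,9,10,11,12,13,14,15,16,17,18,19,20,21,22,23,24,25,26,27,28,29,30,31}

Answer: 8 steps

q: 0,1,0,3,0,5,0,7,0,9,0,11,0,13,0,15,0,17,0,19,0,21,0,23,0,25,0,27,0,29,0,31
u: 5,5,5,5,5,5,5,5,5,5,5,5,5,5,5,5,5,5,5,5,5,5,5,5,5,5,5,5,5,5,5,5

steps = 8; useful = 250; efficiency = 250/256 = 125/128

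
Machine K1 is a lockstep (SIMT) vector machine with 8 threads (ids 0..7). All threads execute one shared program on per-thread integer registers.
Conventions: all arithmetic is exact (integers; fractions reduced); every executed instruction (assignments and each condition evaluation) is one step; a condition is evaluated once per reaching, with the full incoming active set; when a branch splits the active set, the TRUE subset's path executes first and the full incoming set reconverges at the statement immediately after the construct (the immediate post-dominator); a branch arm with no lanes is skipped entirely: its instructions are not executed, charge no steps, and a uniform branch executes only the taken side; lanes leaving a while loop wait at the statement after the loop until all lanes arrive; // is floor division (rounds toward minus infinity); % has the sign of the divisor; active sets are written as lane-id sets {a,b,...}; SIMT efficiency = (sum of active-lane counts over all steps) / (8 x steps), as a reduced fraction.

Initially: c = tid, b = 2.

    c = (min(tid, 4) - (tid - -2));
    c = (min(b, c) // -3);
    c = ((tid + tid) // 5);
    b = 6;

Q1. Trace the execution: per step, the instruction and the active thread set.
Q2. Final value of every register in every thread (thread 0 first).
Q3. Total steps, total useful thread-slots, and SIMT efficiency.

step 0: c <- (min(tid, 4) - (tid - -2)) {0,1,2,3,4,5,6,7}
step 1: c <- (min(b, c) // -3)       {0,1,2,3,4,5,6,7}
step 2: c <- ((tid + tid) // 5)      {0,1,2,3,4,5,6,7}
step 3: b <- 6                       {0,1,2,3,4,5,6,7}

Answer: 4 steps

c: 0,0,0,1,1,2,2,2
b: 6,6,6,6,6,6,6,6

steps = 4; useful = 32; efficiency = 32/32 = 1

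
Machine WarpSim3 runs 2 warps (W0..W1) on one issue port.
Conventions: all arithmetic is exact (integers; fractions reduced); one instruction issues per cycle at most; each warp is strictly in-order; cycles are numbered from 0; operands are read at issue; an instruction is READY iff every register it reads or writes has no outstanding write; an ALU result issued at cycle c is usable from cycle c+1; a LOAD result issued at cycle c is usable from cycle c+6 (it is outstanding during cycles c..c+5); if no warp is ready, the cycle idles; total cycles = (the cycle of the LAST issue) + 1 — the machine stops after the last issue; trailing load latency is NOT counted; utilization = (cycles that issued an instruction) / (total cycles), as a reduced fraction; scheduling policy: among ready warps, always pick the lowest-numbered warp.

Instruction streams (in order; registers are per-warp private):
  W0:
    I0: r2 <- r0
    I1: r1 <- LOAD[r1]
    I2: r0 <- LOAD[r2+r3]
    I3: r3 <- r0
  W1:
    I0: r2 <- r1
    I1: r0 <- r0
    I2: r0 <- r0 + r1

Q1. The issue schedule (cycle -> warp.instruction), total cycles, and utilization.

cycle 0: W0.I0
cycle 1: W0.I1
cycle 2: W0.I2
cycle 3: W1.I0
cycle 4: W1.I1
cycle 5: W1.I2
cycle 6: idle
cycle 7: idle
cycle 8: W0.I3

Answer: 9 cycles, utilization 7/9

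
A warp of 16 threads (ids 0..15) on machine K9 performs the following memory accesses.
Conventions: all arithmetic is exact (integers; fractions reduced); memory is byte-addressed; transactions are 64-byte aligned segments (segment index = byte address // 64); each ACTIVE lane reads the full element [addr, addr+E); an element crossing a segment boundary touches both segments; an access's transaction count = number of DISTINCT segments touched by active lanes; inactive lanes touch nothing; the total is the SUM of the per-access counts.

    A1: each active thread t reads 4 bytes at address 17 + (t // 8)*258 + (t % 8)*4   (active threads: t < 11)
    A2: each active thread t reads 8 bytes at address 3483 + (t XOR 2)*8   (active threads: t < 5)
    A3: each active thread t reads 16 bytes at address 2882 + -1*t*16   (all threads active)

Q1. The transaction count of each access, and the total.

A1: 2 transactions
A2: 2 transactions
A3: 5 transactions

Answer: 2,2,5; total 9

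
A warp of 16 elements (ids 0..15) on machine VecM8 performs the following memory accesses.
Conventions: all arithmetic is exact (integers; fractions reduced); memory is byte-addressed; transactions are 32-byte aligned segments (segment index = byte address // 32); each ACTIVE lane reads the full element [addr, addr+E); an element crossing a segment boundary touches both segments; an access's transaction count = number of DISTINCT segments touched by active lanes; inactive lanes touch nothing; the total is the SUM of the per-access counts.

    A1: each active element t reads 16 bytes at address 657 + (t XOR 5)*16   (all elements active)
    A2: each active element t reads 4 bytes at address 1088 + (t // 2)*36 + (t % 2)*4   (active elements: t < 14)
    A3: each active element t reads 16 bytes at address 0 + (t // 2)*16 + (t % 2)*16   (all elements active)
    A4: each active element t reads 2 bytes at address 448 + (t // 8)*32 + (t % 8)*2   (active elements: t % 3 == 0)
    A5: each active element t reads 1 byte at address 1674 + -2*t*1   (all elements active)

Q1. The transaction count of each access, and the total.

A1: 9 transactions
A2: 7 transactions
A3: 5 transactions
A4: 2 transactions
A5: 2 transactions

Answer: 9,7,5,2,2; total 25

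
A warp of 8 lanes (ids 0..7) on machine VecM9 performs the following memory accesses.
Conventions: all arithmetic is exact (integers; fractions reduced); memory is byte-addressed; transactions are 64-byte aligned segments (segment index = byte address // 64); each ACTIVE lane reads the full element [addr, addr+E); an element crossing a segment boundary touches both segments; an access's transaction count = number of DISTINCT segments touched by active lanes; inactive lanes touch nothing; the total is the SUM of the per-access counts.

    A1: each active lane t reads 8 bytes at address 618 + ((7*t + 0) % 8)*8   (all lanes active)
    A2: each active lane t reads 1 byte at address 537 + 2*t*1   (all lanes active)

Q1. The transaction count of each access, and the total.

A1: 2 transactions
A2: 1 transaction

Answer: 2,1; total 3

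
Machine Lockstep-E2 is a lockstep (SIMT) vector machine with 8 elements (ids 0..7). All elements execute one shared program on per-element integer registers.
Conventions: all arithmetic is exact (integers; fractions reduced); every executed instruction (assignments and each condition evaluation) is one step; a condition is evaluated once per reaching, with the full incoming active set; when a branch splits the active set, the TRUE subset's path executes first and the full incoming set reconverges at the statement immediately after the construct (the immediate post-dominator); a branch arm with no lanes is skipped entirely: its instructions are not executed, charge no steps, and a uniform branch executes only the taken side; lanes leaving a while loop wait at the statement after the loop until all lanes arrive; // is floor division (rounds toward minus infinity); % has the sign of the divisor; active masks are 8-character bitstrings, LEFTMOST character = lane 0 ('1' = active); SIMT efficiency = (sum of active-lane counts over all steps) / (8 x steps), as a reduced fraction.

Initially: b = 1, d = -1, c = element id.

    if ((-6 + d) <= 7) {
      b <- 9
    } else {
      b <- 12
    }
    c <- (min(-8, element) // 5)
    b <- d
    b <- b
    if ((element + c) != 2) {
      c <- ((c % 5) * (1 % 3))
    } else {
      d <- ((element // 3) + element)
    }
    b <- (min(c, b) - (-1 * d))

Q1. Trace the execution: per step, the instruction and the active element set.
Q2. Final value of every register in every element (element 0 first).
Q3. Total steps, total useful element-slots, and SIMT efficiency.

step 0: eval ((-6 + d) <= 7)         11111111
step 1: b <- 9                       11111111
step 2: c <- (min(-8, element) // 5) 11111111
step 3: b <- d                       11111111
step 4: b <- b                       11111111
step 5: eval ((element + c) != 2)    11111111
step 6: c <- ((c % 5) * (1 % 3))     11110111
step 7: d <- ((element // 3) + element) 00001000
step 8: b <- (min(c, b) - (-1 * d))  11111111

Answer: 9 steps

b: -2,-2,-2,-2,3,-2,-2,-2
d: -1,-1,-1,-1,5,-1,-1,-1
c: 3,3,3,3,-2,3,3,3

steps = 9; useful = 64; efficiency = 64/72 = 8/9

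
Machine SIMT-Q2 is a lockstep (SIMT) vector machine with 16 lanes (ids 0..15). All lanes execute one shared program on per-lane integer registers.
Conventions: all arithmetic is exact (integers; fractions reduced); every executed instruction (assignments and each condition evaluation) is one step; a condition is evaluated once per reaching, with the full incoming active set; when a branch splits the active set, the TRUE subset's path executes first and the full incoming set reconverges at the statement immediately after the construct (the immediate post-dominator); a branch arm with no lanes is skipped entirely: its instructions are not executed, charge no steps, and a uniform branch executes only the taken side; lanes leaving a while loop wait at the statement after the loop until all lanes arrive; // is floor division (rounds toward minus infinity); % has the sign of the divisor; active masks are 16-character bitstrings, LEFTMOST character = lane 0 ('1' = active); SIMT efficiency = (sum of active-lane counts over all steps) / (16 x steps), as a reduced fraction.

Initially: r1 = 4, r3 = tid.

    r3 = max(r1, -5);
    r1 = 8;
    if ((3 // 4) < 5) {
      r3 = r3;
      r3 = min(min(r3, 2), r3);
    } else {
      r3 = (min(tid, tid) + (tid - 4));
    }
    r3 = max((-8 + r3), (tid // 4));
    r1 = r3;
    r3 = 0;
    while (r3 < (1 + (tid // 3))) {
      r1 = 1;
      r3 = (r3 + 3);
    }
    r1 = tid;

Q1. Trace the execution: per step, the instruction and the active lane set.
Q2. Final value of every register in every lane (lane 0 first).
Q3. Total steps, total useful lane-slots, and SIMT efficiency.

step 0: r3 <- max(r1, -5)            1111111111111111
step 1: r1 <- 8                      1111111111111111
step 2: eval ((3 // 4) < 5)          1111111111111111
step 3: r3 <- r3                     1111111111111111
step 4: r3 <- min(min(r3, 2), r3)    1111111111111111
step 5: r3 <- max((-8 + r3), (tid // 4)) 1111111111111111
step 6: r1 <- r3                     1111111111111111
step 7: r3 <- 0                      1111111111111111
step 8: eval (r3 < (1 + (tid // 3))) 1111111111111111
step 9: r1 <- 1                      1111111111111111
step 10: r3 <- (r3 + 3)               1111111111111111
step 11: eval (r3 < (1 + (tid // 3))) 1111111111111111
step 12: r1 <- 1                      0000000001111111
step 13: r3 <- (r3 + 3)               0000000001111111
step 14: eval (r3 < (1 + (tid // 3))) 0000000001111111
step 15: r1 <- tid                    1111111111111111

Answer: 16 steps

r1: 0,1,2,3,4,5,6,7,8,9,10,11,12,13,14,15
r3: 3,3,3,3,3,3,3,3,3,6,6,6,6,6,6,6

steps = 16; useful = 229; efficiency = 229/256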